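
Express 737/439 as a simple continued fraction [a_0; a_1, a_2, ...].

[1; 1, 2, 8, 1, 4, 3]

Run the Euclidean algorithm on 737 and 439; the successive quotients are the partial quotients a_0, a_1, ... (each step inverts the fractional part left over by the previous one):
  737 = 1*439 + 298, so a_0 = 1.
  439 = 1*298 + 141, so a_1 = 1.
  298 = 2*141 + 16, so a_2 = 2.
  141 = 8*16 + 13, so a_3 = 8.
  16 = 1*13 + 3, so a_4 = 1.
  13 = 4*3 + 1, so a_5 = 4.
  3 = 3*1 + 0, so a_6 = 3.
The remainder reaches 0 after 7 divisions, so the expansion has 7 partial quotients, read off in order.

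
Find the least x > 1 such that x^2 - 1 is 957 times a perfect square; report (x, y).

(x, y) = (14849, 480)

First expand sqrt(957) as a continued fraction. With x_i = (sqrt(957) + m_i)/d_i and (m_0, d_0) = (0, 1): a_0 = floor(sqrt(957)) = 30, since 30^2 = 900 <= 957 < 961 = 31^2.
Iterate m_{i+1} = d_i*a_i - m_i, d_{i+1} = (957 - m_{i+1}^2)/d_i, a_{i+1} = floor((a_0 + m_{i+1})/d_{i+1}):
  m_1 = 1*30 - 0 = 30, d_1 = (957 - 30^2)/1 = 57/1 = 57, a_1 = floor((30 + 30)/57) = 1.
  m_2 = 57*1 - 30 = 27, d_2 = (957 - 27^2)/57 = 228/57 = 4, a_2 = floor((30 + 27)/4) = 14.
  m_3 = 4*14 - 27 = 29, d_3 = (957 - 29^2)/4 = 116/4 = 29, a_3 = floor((30 + 29)/29) = 2.
  m_4 = 29*2 - 29 = 29, d_4 = (957 - 29^2)/29 = 116/29 = 4, a_4 = floor((30 + 29)/4) = 14.
  m_5 = 4*14 - 29 = 27, d_5 = (957 - 27^2)/4 = 228/4 = 57, a_5 = floor((30 + 27)/57) = 1.
  m_6 = 57*1 - 27 = 30, d_6 = (957 - 30^2)/57 = 57/57 = 1, a_6 = floor((30 + 30)/1) = 60.
  m_7 = 1*60 - 30 = 30, d_7 = (957 - 30^2)/1 = 57/1 = 57: (m_7, d_7) = (m_1, d_1) = (30, 57), so from here the quotients repeat a_1, ..., a_6; the period length is 6.
So sqrt(957) = [30; (1, 14, 2, 14, 1, 60)] with period length k = 6.
k is even, so the fundamental solution of x^2 - 957y^2 = 1 is (p_{k-1}, q_{k-1}) = (p_5, q_5); compute convergents through index 5.
Convergents (p_i = a_i*p_{i-1} + p_{i-2}, q_i = a_i*q_{i-1} + q_{i-2} with p_{-2}=0, p_{-1}=1, q_{-2}=1, q_{-1}=0):
  i=0: a_0=30, p_0 = 30*1 + 0 = 30, q_0 = 30*0 + 1 = 1.
  i=1: a_1=1, p_1 = 1*30 + 1 = 31, q_1 = 1*1 + 0 = 1.
  i=2: a_2=14, p_2 = 14*31 + 30 = 464, q_2 = 14*1 + 1 = 15.
  i=3: a_3=2, p_3 = 2*464 + 31 = 959, q_3 = 2*15 + 1 = 31.
  i=4: a_4=14, p_4 = 14*959 + 464 = 13890, q_4 = 14*31 + 15 = 449.
  i=5: a_5=1, p_5 = 1*13890 + 959 = 14849, q_5 = 1*449 + 31 = 480.
Check: 14849^2 - 957*480^2 = 220492801 - 220492800 = 1, so (x, y) = (14849, 480) solves the equation, and by the theorem it is the least positive solution.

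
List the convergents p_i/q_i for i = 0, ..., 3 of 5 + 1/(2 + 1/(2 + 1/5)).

Using the convergent recurrence p_i = a_i*p_{i-1} + p_{i-2}, q_i = a_i*q_{i-1} + q_{i-2} with p_{-2}=0, p_{-1}=1, q_{-2}=1, q_{-1}=0:
  i=0: a_0=5, p_0 = 5*1 + 0 = 5, q_0 = 5*0 + 1 = 1.
  i=1: a_1=2, p_1 = 2*5 + 1 = 11, q_1 = 2*1 + 0 = 2.
  i=2: a_2=2, p_2 = 2*11 + 5 = 27, q_2 = 2*2 + 1 = 5.
  i=3: a_3=5, p_3 = 5*27 + 11 = 146, q_3 = 5*5 + 2 = 27.

5/1, 11/2, 27/5, 146/27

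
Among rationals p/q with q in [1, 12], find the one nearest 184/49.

15/4

Expand x = 184/49 as a continued fraction with the Euclidean algorithm:
  184 = 3*49 + 37, so a_0 = 3.
  49 = 1*37 + 12, so a_1 = 1.
  37 = 3*12 + 1, so a_2 = 3.
  12 = 12*1 + 0, so a_3 = 12.
so x = [3; 1, 3, 12].
Convergents (p_i = a_i*p_{i-1} + p_{i-2}, q_i = a_i*q_{i-1} + q_{i-2} with p_{-2}=0, p_{-1}=1, q_{-2}=1, q_{-1}=0), until the denominator exceeds 12:
  i=0: a_0=3, p_0 = 3*1 + 0 = 3, q_0 = 3*0 + 1 = 1.
  i=1: a_1=1, p_1 = 1*3 + 1 = 4, q_1 = 1*1 + 0 = 1.
  i=2: a_2=3, p_2 = 3*4 + 3 = 15, q_2 = 3*1 + 1 = 4.
  i=3: a_3=12, p_3 = 12*15 + 4 = 184, q_3 = 12*4 + 1 = 49.
q_3 = 49 > 12, so the last convergent with denominator <= 12 is p_2/q_2 = 15/4.
The closest fraction with denominator <= 12 is either p_2/q_2 or the intermediate fraction (k*p_2 + p_1)/(k*q_2 + q_1) with the largest k >= 1 whose denominator stays <= 12; these approach x as k grows, and every other convergent or intermediate fraction in range is farther away.
Largest k: floor((12 - q_1)/q_2) = floor((12 - 1)/4) = 2.
That gives (2*15 + 4)/(2*4 + 1) = 34/9.
Compare the errors: |x - 15/4| = |184*4 - 15*49|/(49*4) = 1/196, and |x - 34/9| = |184*9 - 34*49|/(49*9) = 10/441.
Cross-multiplying, 1*441 = 441 < 1960 = 10*196, so 1/196 is smaller: the convergent 15/4 is closer to x than 34/9.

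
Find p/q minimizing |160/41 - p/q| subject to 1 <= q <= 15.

39/10

Expand x = 160/41 as a continued fraction with the Euclidean algorithm:
  160 = 3*41 + 37, so a_0 = 3.
  41 = 1*37 + 4, so a_1 = 1.
  37 = 9*4 + 1, so a_2 = 9.
  4 = 4*1 + 0, so a_3 = 4.
so x = [3; 1, 9, 4].
Convergents (p_i = a_i*p_{i-1} + p_{i-2}, q_i = a_i*q_{i-1} + q_{i-2} with p_{-2}=0, p_{-1}=1, q_{-2}=1, q_{-1}=0), until the denominator exceeds 15:
  i=0: a_0=3, p_0 = 3*1 + 0 = 3, q_0 = 3*0 + 1 = 1.
  i=1: a_1=1, p_1 = 1*3 + 1 = 4, q_1 = 1*1 + 0 = 1.
  i=2: a_2=9, p_2 = 9*4 + 3 = 39, q_2 = 9*1 + 1 = 10.
  i=3: a_3=4, p_3 = 4*39 + 4 = 160, q_3 = 4*10 + 1 = 41.
q_3 = 41 > 15, so the last convergent with denominator <= 15 is p_2/q_2 = 39/10.
The closest fraction with denominator <= 15 is either p_2/q_2 or the intermediate fraction (k*p_2 + p_1)/(k*q_2 + q_1) with the largest k >= 1 whose denominator stays <= 15; these approach x as k grows, and every other convergent or intermediate fraction in range is farther away.
Largest k: floor((15 - q_1)/q_2) = floor((15 - 1)/10) = 1.
That gives (1*39 + 4)/(1*10 + 1) = 43/11.
Compare the errors: |x - 39/10| = |160*10 - 39*41|/(41*10) = 1/410, and |x - 43/11| = |160*11 - 43*41|/(41*11) = 3/451.
Cross-multiplying, 1*451 = 451 < 1230 = 3*410, so 1/410 is smaller: the convergent 39/10 is closer to x than 43/11.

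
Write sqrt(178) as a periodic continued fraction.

[13; (2, 1, 12, 1, 2, 26)]

Write x_i = (sqrt(178) + m_i)/d_i with (m_0, d_0) = (0, 1). a_0 = floor(sqrt(178)) = 13, since 13^2 = 169 <= 178 < 196 = 14^2.
Iterate m_{i+1} = d_i*a_i - m_i, d_{i+1} = (178 - m_{i+1}^2)/d_i, a_{i+1} = floor((a_0 + m_{i+1})/d_{i+1}):
  m_1 = 1*13 - 0 = 13, d_1 = (178 - 13^2)/1 = 9/1 = 9, a_1 = floor((13 + 13)/9) = 2.
  m_2 = 9*2 - 13 = 5, d_2 = (178 - 5^2)/9 = 153/9 = 17, a_2 = floor((13 + 5)/17) = 1.
  m_3 = 17*1 - 5 = 12, d_3 = (178 - 12^2)/17 = 34/17 = 2, a_3 = floor((13 + 12)/2) = 12.
  m_4 = 2*12 - 12 = 12, d_4 = (178 - 12^2)/2 = 34/2 = 17, a_4 = floor((13 + 12)/17) = 1.
  m_5 = 17*1 - 12 = 5, d_5 = (178 - 5^2)/17 = 153/17 = 9, a_5 = floor((13 + 5)/9) = 2.
  m_6 = 9*2 - 5 = 13, d_6 = (178 - 13^2)/9 = 9/9 = 1, a_6 = floor((13 + 13)/1) = 26.
  m_7 = 1*26 - 13 = 13, d_7 = (178 - 13^2)/1 = 9/1 = 9: (m_7, d_7) = (m_1, d_1) = (13, 9), so from here the quotients repeat a_1, ..., a_6; the period length is 6.
Hence the expansion of sqrt(178) is a_0 = 13 followed by the repeating block 2, 1, 12, 1, 2, 26 (period 6).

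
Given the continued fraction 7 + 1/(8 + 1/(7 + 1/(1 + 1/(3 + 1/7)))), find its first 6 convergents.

Using the convergent recurrence p_i = a_i*p_{i-1} + p_{i-2}, q_i = a_i*q_{i-1} + q_{i-2} with p_{-2}=0, p_{-1}=1, q_{-2}=1, q_{-1}=0:
  i=0: a_0=7, p_0 = 7*1 + 0 = 7, q_0 = 7*0 + 1 = 1.
  i=1: a_1=8, p_1 = 8*7 + 1 = 57, q_1 = 8*1 + 0 = 8.
  i=2: a_2=7, p_2 = 7*57 + 7 = 406, q_2 = 7*8 + 1 = 57.
  i=3: a_3=1, p_3 = 1*406 + 57 = 463, q_3 = 1*57 + 8 = 65.
  i=4: a_4=3, p_4 = 3*463 + 406 = 1795, q_4 = 3*65 + 57 = 252.
  i=5: a_5=7, p_5 = 7*1795 + 463 = 13028, q_5 = 7*252 + 65 = 1829.

7/1, 57/8, 406/57, 463/65, 1795/252, 13028/1829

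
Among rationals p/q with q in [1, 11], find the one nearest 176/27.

Expand x = 176/27 as a continued fraction with the Euclidean algorithm:
  176 = 6*27 + 14, so a_0 = 6.
  27 = 1*14 + 13, so a_1 = 1.
  14 = 1*13 + 1, so a_2 = 1.
  13 = 13*1 + 0, so a_3 = 13.
so x = [6; 1, 1, 13].
Convergents (p_i = a_i*p_{i-1} + p_{i-2}, q_i = a_i*q_{i-1} + q_{i-2} with p_{-2}=0, p_{-1}=1, q_{-2}=1, q_{-1}=0), until the denominator exceeds 11:
  i=0: a_0=6, p_0 = 6*1 + 0 = 6, q_0 = 6*0 + 1 = 1.
  i=1: a_1=1, p_1 = 1*6 + 1 = 7, q_1 = 1*1 + 0 = 1.
  i=2: a_2=1, p_2 = 1*7 + 6 = 13, q_2 = 1*1 + 1 = 2.
  i=3: a_3=13, p_3 = 13*13 + 7 = 176, q_3 = 13*2 + 1 = 27.
q_3 = 27 > 11, so the last convergent with denominator <= 11 is p_2/q_2 = 13/2.
The closest fraction with denominator <= 11 is either p_2/q_2 or the intermediate fraction (k*p_2 + p_1)/(k*q_2 + q_1) with the largest k >= 1 whose denominator stays <= 11; these approach x as k grows, and every other convergent or intermediate fraction in range is farther away.
Largest k: floor((11 - q_1)/q_2) = floor((11 - 1)/2) = 5.
That gives (5*13 + 7)/(5*2 + 1) = 72/11.
Compare the errors: |x - 13/2| = |176*2 - 13*27|/(27*2) = 1/54, and |x - 72/11| = |176*11 - 72*27|/(27*11) = 8/297.
Cross-multiplying, 1*297 = 297 < 432 = 8*54, so 1/54 is smaller: the convergent 13/2 is closer to x than 72/11.

13/2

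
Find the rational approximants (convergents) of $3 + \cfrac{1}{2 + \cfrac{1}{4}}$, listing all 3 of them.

3/1, 7/2, 31/9

Using the convergent recurrence p_i = a_i*p_{i-1} + p_{i-2}, q_i = a_i*q_{i-1} + q_{i-2} with p_{-2}=0, p_{-1}=1, q_{-2}=1, q_{-1}=0:
  i=0: a_0=3, p_0 = 3*1 + 0 = 3, q_0 = 3*0 + 1 = 1.
  i=1: a_1=2, p_1 = 2*3 + 1 = 7, q_1 = 2*1 + 0 = 2.
  i=2: a_2=4, p_2 = 4*7 + 3 = 31, q_2 = 4*2 + 1 = 9.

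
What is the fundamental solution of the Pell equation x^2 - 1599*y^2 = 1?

First expand sqrt(1599) as a continued fraction. With x_i = (sqrt(1599) + m_i)/d_i and (m_0, d_0) = (0, 1): a_0 = floor(sqrt(1599)) = 39, since 39^2 = 1521 <= 1599 < 1600 = 40^2.
Iterate m_{i+1} = d_i*a_i - m_i, d_{i+1} = (1599 - m_{i+1}^2)/d_i, a_{i+1} = floor((a_0 + m_{i+1})/d_{i+1}):
  m_1 = 1*39 - 0 = 39, d_1 = (1599 - 39^2)/1 = 78/1 = 78, a_1 = floor((39 + 39)/78) = 1.
  m_2 = 78*1 - 39 = 39, d_2 = (1599 - 39^2)/78 = 78/78 = 1, a_2 = floor((39 + 39)/1) = 78.
  m_3 = 1*78 - 39 = 39, d_3 = (1599 - 39^2)/1 = 78/1 = 78: (m_3, d_3) = (m_1, d_1) = (39, 78), so from here the quotients repeat a_1, a_2; the period length is 2.
So sqrt(1599) = [39; (1, 78)] with period length k = 2.
k is even, so the fundamental solution of x^2 - 1599y^2 = 1 is (p_{k-1}, q_{k-1}) = (p_1, q_1); compute convergents through index 1.
Convergents (p_i = a_i*p_{i-1} + p_{i-2}, q_i = a_i*q_{i-1} + q_{i-2} with p_{-2}=0, p_{-1}=1, q_{-2}=1, q_{-1}=0):
  i=0: a_0=39, p_0 = 39*1 + 0 = 39, q_0 = 39*0 + 1 = 1.
  i=1: a_1=1, p_1 = 1*39 + 1 = 40, q_1 = 1*1 + 0 = 1.
Check: 40^2 - 1599*1^2 = 1600 - 1599 = 1, so (x, y) = (40, 1) solves the equation, and by the theorem it is the least positive solution.

(x, y) = (40, 1)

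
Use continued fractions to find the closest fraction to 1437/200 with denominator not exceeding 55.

Expand x = 1437/200 as a continued fraction with the Euclidean algorithm:
  1437 = 7*200 + 37, so a_0 = 7.
  200 = 5*37 + 15, so a_1 = 5.
  37 = 2*15 + 7, so a_2 = 2.
  15 = 2*7 + 1, so a_3 = 2.
  7 = 7*1 + 0, so a_4 = 7.
so x = [7; 5, 2, 2, 7].
Convergents (p_i = a_i*p_{i-1} + p_{i-2}, q_i = a_i*q_{i-1} + q_{i-2} with p_{-2}=0, p_{-1}=1, q_{-2}=1, q_{-1}=0), until the denominator exceeds 55:
  i=0: a_0=7, p_0 = 7*1 + 0 = 7, q_0 = 7*0 + 1 = 1.
  i=1: a_1=5, p_1 = 5*7 + 1 = 36, q_1 = 5*1 + 0 = 5.
  i=2: a_2=2, p_2 = 2*36 + 7 = 79, q_2 = 2*5 + 1 = 11.
  i=3: a_3=2, p_3 = 2*79 + 36 = 194, q_3 = 2*11 + 5 = 27.
  i=4: a_4=7, p_4 = 7*194 + 79 = 1437, q_4 = 7*27 + 11 = 200.
q_4 = 200 > 55, so the last convergent with denominator <= 55 is p_3/q_3 = 194/27.
The closest fraction with denominator <= 55 is either p_3/q_3 or the intermediate fraction (k*p_3 + p_2)/(k*q_3 + q_2) with the largest k >= 1 whose denominator stays <= 55; these approach x as k grows, and every other convergent or intermediate fraction in range is farther away.
Largest k: floor((55 - q_2)/q_3) = floor((55 - 11)/27) = 1.
That gives (1*194 + 79)/(1*27 + 11) = 273/38.
Compare the errors: |x - 194/27| = |1437*27 - 194*200|/(200*27) = 1/5400, and |x - 273/38| = |1437*38 - 273*200|/(200*38) = 6/7600.
Cross-multiplying, 1*7600 = 7600 < 32400 = 6*5400, so 1/5400 is smaller: the convergent 194/27 is closer to x than 273/38.

194/27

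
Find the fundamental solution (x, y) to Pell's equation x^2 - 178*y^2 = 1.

(x, y) = (1601, 120)

First expand sqrt(178) as a continued fraction. With x_i = (sqrt(178) + m_i)/d_i and (m_0, d_0) = (0, 1): a_0 = floor(sqrt(178)) = 13, since 13^2 = 169 <= 178 < 196 = 14^2.
Iterate m_{i+1} = d_i*a_i - m_i, d_{i+1} = (178 - m_{i+1}^2)/d_i, a_{i+1} = floor((a_0 + m_{i+1})/d_{i+1}):
  m_1 = 1*13 - 0 = 13, d_1 = (178 - 13^2)/1 = 9/1 = 9, a_1 = floor((13 + 13)/9) = 2.
  m_2 = 9*2 - 13 = 5, d_2 = (178 - 5^2)/9 = 153/9 = 17, a_2 = floor((13 + 5)/17) = 1.
  m_3 = 17*1 - 5 = 12, d_3 = (178 - 12^2)/17 = 34/17 = 2, a_3 = floor((13 + 12)/2) = 12.
  m_4 = 2*12 - 12 = 12, d_4 = (178 - 12^2)/2 = 34/2 = 17, a_4 = floor((13 + 12)/17) = 1.
  m_5 = 17*1 - 12 = 5, d_5 = (178 - 5^2)/17 = 153/17 = 9, a_5 = floor((13 + 5)/9) = 2.
  m_6 = 9*2 - 5 = 13, d_6 = (178 - 13^2)/9 = 9/9 = 1, a_6 = floor((13 + 13)/1) = 26.
  m_7 = 1*26 - 13 = 13, d_7 = (178 - 13^2)/1 = 9/1 = 9: (m_7, d_7) = (m_1, d_1) = (13, 9), so from here the quotients repeat a_1, ..., a_6; the period length is 6.
So sqrt(178) = [13; (2, 1, 12, 1, 2, 26)] with period length k = 6.
k is even, so the fundamental solution of x^2 - 178y^2 = 1 is (p_{k-1}, q_{k-1}) = (p_5, q_5); compute convergents through index 5.
Convergents (p_i = a_i*p_{i-1} + p_{i-2}, q_i = a_i*q_{i-1} + q_{i-2} with p_{-2}=0, p_{-1}=1, q_{-2}=1, q_{-1}=0):
  i=0: a_0=13, p_0 = 13*1 + 0 = 13, q_0 = 13*0 + 1 = 1.
  i=1: a_1=2, p_1 = 2*13 + 1 = 27, q_1 = 2*1 + 0 = 2.
  i=2: a_2=1, p_2 = 1*27 + 13 = 40, q_2 = 1*2 + 1 = 3.
  i=3: a_3=12, p_3 = 12*40 + 27 = 507, q_3 = 12*3 + 2 = 38.
  i=4: a_4=1, p_4 = 1*507 + 40 = 547, q_4 = 1*38 + 3 = 41.
  i=5: a_5=2, p_5 = 2*547 + 507 = 1601, q_5 = 2*41 + 38 = 120.
Check: 1601^2 - 178*120^2 = 2563201 - 2563200 = 1, so (x, y) = (1601, 120) solves the equation, and by the theorem it is the least positive solution.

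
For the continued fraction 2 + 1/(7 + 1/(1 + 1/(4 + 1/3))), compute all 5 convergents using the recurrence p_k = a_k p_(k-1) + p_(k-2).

Using the convergent recurrence p_i = a_i*p_{i-1} + p_{i-2}, q_i = a_i*q_{i-1} + q_{i-2} with p_{-2}=0, p_{-1}=1, q_{-2}=1, q_{-1}=0:
  i=0: a_0=2, p_0 = 2*1 + 0 = 2, q_0 = 2*0 + 1 = 1.
  i=1: a_1=7, p_1 = 7*2 + 1 = 15, q_1 = 7*1 + 0 = 7.
  i=2: a_2=1, p_2 = 1*15 + 2 = 17, q_2 = 1*7 + 1 = 8.
  i=3: a_3=4, p_3 = 4*17 + 15 = 83, q_3 = 4*8 + 7 = 39.
  i=4: a_4=3, p_4 = 3*83 + 17 = 266, q_4 = 3*39 + 8 = 125.

2/1, 15/7, 17/8, 83/39, 266/125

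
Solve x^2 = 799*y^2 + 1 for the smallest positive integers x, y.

(x, y) = (424, 15)

First expand sqrt(799) as a continued fraction. With x_i = (sqrt(799) + m_i)/d_i and (m_0, d_0) = (0, 1): a_0 = floor(sqrt(799)) = 28, since 28^2 = 784 <= 799 < 841 = 29^2.
Iterate m_{i+1} = d_i*a_i - m_i, d_{i+1} = (799 - m_{i+1}^2)/d_i, a_{i+1} = floor((a_0 + m_{i+1})/d_{i+1}):
  m_1 = 1*28 - 0 = 28, d_1 = (799 - 28^2)/1 = 15/1 = 15, a_1 = floor((28 + 28)/15) = 3.
  m_2 = 15*3 - 28 = 17, d_2 = (799 - 17^2)/15 = 510/15 = 34, a_2 = floor((28 + 17)/34) = 1.
  m_3 = 34*1 - 17 = 17, d_3 = (799 - 17^2)/34 = 510/34 = 15, a_3 = floor((28 + 17)/15) = 3.
  m_4 = 15*3 - 17 = 28, d_4 = (799 - 28^2)/15 = 15/15 = 1, a_4 = floor((28 + 28)/1) = 56.
  m_5 = 1*56 - 28 = 28, d_5 = (799 - 28^2)/1 = 15/1 = 15: (m_5, d_5) = (m_1, d_1) = (28, 15), so from here the quotients repeat a_1, ..., a_4; the period length is 4.
So sqrt(799) = [28; (3, 1, 3, 56)] with period length k = 4.
k is even, so the fundamental solution of x^2 - 799y^2 = 1 is (p_{k-1}, q_{k-1}) = (p_3, q_3); compute convergents through index 3.
Convergents (p_i = a_i*p_{i-1} + p_{i-2}, q_i = a_i*q_{i-1} + q_{i-2} with p_{-2}=0, p_{-1}=1, q_{-2}=1, q_{-1}=0):
  i=0: a_0=28, p_0 = 28*1 + 0 = 28, q_0 = 28*0 + 1 = 1.
  i=1: a_1=3, p_1 = 3*28 + 1 = 85, q_1 = 3*1 + 0 = 3.
  i=2: a_2=1, p_2 = 1*85 + 28 = 113, q_2 = 1*3 + 1 = 4.
  i=3: a_3=3, p_3 = 3*113 + 85 = 424, q_3 = 3*4 + 3 = 15.
Check: 424^2 - 799*15^2 = 179776 - 179775 = 1, so (x, y) = (424, 15) solves the equation, and by the theorem it is the least positive solution.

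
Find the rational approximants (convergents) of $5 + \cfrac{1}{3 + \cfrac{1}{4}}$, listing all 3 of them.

5/1, 16/3, 69/13

Using the convergent recurrence p_i = a_i*p_{i-1} + p_{i-2}, q_i = a_i*q_{i-1} + q_{i-2} with p_{-2}=0, p_{-1}=1, q_{-2}=1, q_{-1}=0:
  i=0: a_0=5, p_0 = 5*1 + 0 = 5, q_0 = 5*0 + 1 = 1.
  i=1: a_1=3, p_1 = 3*5 + 1 = 16, q_1 = 3*1 + 0 = 3.
  i=2: a_2=4, p_2 = 4*16 + 5 = 69, q_2 = 4*3 + 1 = 13.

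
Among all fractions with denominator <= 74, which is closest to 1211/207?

117/20

Expand x = 1211/207 as a continued fraction with the Euclidean algorithm:
  1211 = 5*207 + 176, so a_0 = 5.
  207 = 1*176 + 31, so a_1 = 1.
  176 = 5*31 + 21, so a_2 = 5.
  31 = 1*21 + 10, so a_3 = 1.
  21 = 2*10 + 1, so a_4 = 2.
  10 = 10*1 + 0, so a_5 = 10.
so x = [5; 1, 5, 1, 2, 10].
Convergents (p_i = a_i*p_{i-1} + p_{i-2}, q_i = a_i*q_{i-1} + q_{i-2} with p_{-2}=0, p_{-1}=1, q_{-2}=1, q_{-1}=0), until the denominator exceeds 74:
  i=0: a_0=5, p_0 = 5*1 + 0 = 5, q_0 = 5*0 + 1 = 1.
  i=1: a_1=1, p_1 = 1*5 + 1 = 6, q_1 = 1*1 + 0 = 1.
  i=2: a_2=5, p_2 = 5*6 + 5 = 35, q_2 = 5*1 + 1 = 6.
  i=3: a_3=1, p_3 = 1*35 + 6 = 41, q_3 = 1*6 + 1 = 7.
  i=4: a_4=2, p_4 = 2*41 + 35 = 117, q_4 = 2*7 + 6 = 20.
  i=5: a_5=10, p_5 = 10*117 + 41 = 1211, q_5 = 10*20 + 7 = 207.
q_5 = 207 > 74, so the last convergent with denominator <= 74 is p_4/q_4 = 117/20.
The closest fraction with denominator <= 74 is either p_4/q_4 or the intermediate fraction (k*p_4 + p_3)/(k*q_4 + q_3) with the largest k >= 1 whose denominator stays <= 74; these approach x as k grows, and every other convergent or intermediate fraction in range is farther away.
Largest k: floor((74 - q_3)/q_4) = floor((74 - 7)/20) = 3.
That gives (3*117 + 41)/(3*20 + 7) = 392/67.
Compare the errors: |x - 117/20| = |1211*20 - 117*207|/(207*20) = 1/4140, and |x - 392/67| = |1211*67 - 392*207|/(207*67) = 7/13869.
Cross-multiplying, 1*13869 = 13869 < 28980 = 7*4140, so 1/4140 is smaller: the convergent 117/20 is closer to x than 392/67.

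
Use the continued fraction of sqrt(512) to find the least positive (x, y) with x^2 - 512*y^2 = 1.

(x, y) = (665857, 29427)

First expand sqrt(512) as a continued fraction. With x_i = (sqrt(512) + m_i)/d_i and (m_0, d_0) = (0, 1): a_0 = floor(sqrt(512)) = 22, since 22^2 = 484 <= 512 < 529 = 23^2.
Iterate m_{i+1} = d_i*a_i - m_i, d_{i+1} = (512 - m_{i+1}^2)/d_i, a_{i+1} = floor((a_0 + m_{i+1})/d_{i+1}):
  m_1 = 1*22 - 0 = 22, d_1 = (512 - 22^2)/1 = 28/1 = 28, a_1 = floor((22 + 22)/28) = 1.
  m_2 = 28*1 - 22 = 6, d_2 = (512 - 6^2)/28 = 476/28 = 17, a_2 = floor((22 + 6)/17) = 1.
  m_3 = 17*1 - 6 = 11, d_3 = (512 - 11^2)/17 = 391/17 = 23, a_3 = floor((22 + 11)/23) = 1.
  m_4 = 23*1 - 11 = 12, d_4 = (512 - 12^2)/23 = 368/23 = 16, a_4 = floor((22 + 12)/16) = 2.
  m_5 = 16*2 - 12 = 20, d_5 = (512 - 20^2)/16 = 112/16 = 7, a_5 = floor((22 + 20)/7) = 6.
  m_6 = 7*6 - 20 = 22, d_6 = (512 - 22^2)/7 = 28/7 = 4, a_6 = floor((22 + 22)/4) = 11.
  m_7 = 4*11 - 22 = 22, d_7 = (512 - 22^2)/4 = 28/4 = 7, a_7 = floor((22 + 22)/7) = 6.
  m_8 = 7*6 - 22 = 20, d_8 = (512 - 20^2)/7 = 112/7 = 16, a_8 = floor((22 + 20)/16) = 2.
  m_9 = 16*2 - 20 = 12, d_9 = (512 - 12^2)/16 = 368/16 = 23, a_9 = floor((22 + 12)/23) = 1.
  m_10 = 23*1 - 12 = 11, d_10 = (512 - 11^2)/23 = 391/23 = 17, a_10 = floor((22 + 11)/17) = 1.
  m_11 = 17*1 - 11 = 6, d_11 = (512 - 6^2)/17 = 476/17 = 28, a_11 = floor((22 + 6)/28) = 1.
  m_12 = 28*1 - 6 = 22, d_12 = (512 - 22^2)/28 = 28/28 = 1, a_12 = floor((22 + 22)/1) = 44.
  m_13 = 1*44 - 22 = 22, d_13 = (512 - 22^2)/1 = 28/1 = 28: (m_13, d_13) = (m_1, d_1) = (22, 28), so from here the quotients repeat a_1, ..., a_12; the period length is 12.
So sqrt(512) = [22; (1, 1, 1, 2, 6, 11, 6, 2, 1, 1, 1, 44)] with period length k = 12.
k is even, so the fundamental solution of x^2 - 512y^2 = 1 is (p_{k-1}, q_{k-1}) = (p_11, q_11); compute convergents through index 11.
Convergents (p_i = a_i*p_{i-1} + p_{i-2}, q_i = a_i*q_{i-1} + q_{i-2} with p_{-2}=0, p_{-1}=1, q_{-2}=1, q_{-1}=0):
  i=0: a_0=22, p_0 = 22*1 + 0 = 22, q_0 = 22*0 + 1 = 1.
  i=1: a_1=1, p_1 = 1*22 + 1 = 23, q_1 = 1*1 + 0 = 1.
  i=2: a_2=1, p_2 = 1*23 + 22 = 45, q_2 = 1*1 + 1 = 2.
  i=3: a_3=1, p_3 = 1*45 + 23 = 68, q_3 = 1*2 + 1 = 3.
  i=4: a_4=2, p_4 = 2*68 + 45 = 181, q_4 = 2*3 + 2 = 8.
  i=5: a_5=6, p_5 = 6*181 + 68 = 1154, q_5 = 6*8 + 3 = 51.
  i=6: a_6=11, p_6 = 11*1154 + 181 = 12875, q_6 = 11*51 + 8 = 569.
  i=7: a_7=6, p_7 = 6*12875 + 1154 = 78404, q_7 = 6*569 + 51 = 3465.
  i=8: a_8=2, p_8 = 2*78404 + 12875 = 169683, q_8 = 2*3465 + 569 = 7499.
  i=9: a_9=1, p_9 = 1*169683 + 78404 = 248087, q_9 = 1*7499 + 3465 = 10964.
  i=10: a_10=1, p_10 = 1*248087 + 169683 = 417770, q_10 = 1*10964 + 7499 = 18463.
  i=11: a_11=1, p_11 = 1*417770 + 248087 = 665857, q_11 = 1*18463 + 10964 = 29427.
Check: 665857^2 - 512*29427^2 = 443365544449 - 443365544448 = 1, so (x, y) = (665857, 29427) solves the equation, and by the theorem it is the least positive solution.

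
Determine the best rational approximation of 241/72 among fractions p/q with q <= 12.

10/3

Expand x = 241/72 as a continued fraction with the Euclidean algorithm:
  241 = 3*72 + 25, so a_0 = 3.
  72 = 2*25 + 22, so a_1 = 2.
  25 = 1*22 + 3, so a_2 = 1.
  22 = 7*3 + 1, so a_3 = 7.
  3 = 3*1 + 0, so a_4 = 3.
so x = [3; 2, 1, 7, 3].
Convergents (p_i = a_i*p_{i-1} + p_{i-2}, q_i = a_i*q_{i-1} + q_{i-2} with p_{-2}=0, p_{-1}=1, q_{-2}=1, q_{-1}=0), until the denominator exceeds 12:
  i=0: a_0=3, p_0 = 3*1 + 0 = 3, q_0 = 3*0 + 1 = 1.
  i=1: a_1=2, p_1 = 2*3 + 1 = 7, q_1 = 2*1 + 0 = 2.
  i=2: a_2=1, p_2 = 1*7 + 3 = 10, q_2 = 1*2 + 1 = 3.
  i=3: a_3=7, p_3 = 7*10 + 7 = 77, q_3 = 7*3 + 2 = 23.
q_3 = 23 > 12, so the last convergent with denominator <= 12 is p_2/q_2 = 10/3.
The closest fraction with denominator <= 12 is either p_2/q_2 or the intermediate fraction (k*p_2 + p_1)/(k*q_2 + q_1) with the largest k >= 1 whose denominator stays <= 12; these approach x as k grows, and every other convergent or intermediate fraction in range is farther away.
Largest k: floor((12 - q_1)/q_2) = floor((12 - 2)/3) = 3.
That gives (3*10 + 7)/(3*3 + 2) = 37/11.
Compare the errors: |x - 10/3| = |241*3 - 10*72|/(72*3) = 3/216, and |x - 37/11| = |241*11 - 37*72|/(72*11) = 13/792.
Cross-multiplying, 3*792 = 2376 < 2808 = 13*216, so 3/216 is smaller: the convergent 10/3 is closer to x than 37/11.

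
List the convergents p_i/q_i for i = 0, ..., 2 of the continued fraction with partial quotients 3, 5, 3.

3/1, 16/5, 51/16

Using the convergent recurrence p_i = a_i*p_{i-1} + p_{i-2}, q_i = a_i*q_{i-1} + q_{i-2} with p_{-2}=0, p_{-1}=1, q_{-2}=1, q_{-1}=0:
  i=0: a_0=3, p_0 = 3*1 + 0 = 3, q_0 = 3*0 + 1 = 1.
  i=1: a_1=5, p_1 = 5*3 + 1 = 16, q_1 = 5*1 + 0 = 5.
  i=2: a_2=3, p_2 = 3*16 + 3 = 51, q_2 = 3*5 + 1 = 16.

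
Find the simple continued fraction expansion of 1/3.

[0; 3]

Run the Euclidean algorithm on 1 and 3; the successive quotients are the partial quotients a_0, a_1, ... (each step inverts the fractional part left over by the previous one):
  1 = 0*3 + 1, so a_0 = 0.
  3 = 3*1 + 0, so a_1 = 3.
The remainder reaches 0 after 2 divisions, so the expansion has 2 partial quotients, read off in order.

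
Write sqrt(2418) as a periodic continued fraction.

[49; (5, 1, 3, 2, 3, 1, 5, 98)]

Write x_i = (sqrt(2418) + m_i)/d_i with (m_0, d_0) = (0, 1). a_0 = floor(sqrt(2418)) = 49, since 49^2 = 2401 <= 2418 < 2500 = 50^2.
Iterate m_{i+1} = d_i*a_i - m_i, d_{i+1} = (2418 - m_{i+1}^2)/d_i, a_{i+1} = floor((a_0 + m_{i+1})/d_{i+1}):
  m_1 = 1*49 - 0 = 49, d_1 = (2418 - 49^2)/1 = 17/1 = 17, a_1 = floor((49 + 49)/17) = 5.
  m_2 = 17*5 - 49 = 36, d_2 = (2418 - 36^2)/17 = 1122/17 = 66, a_2 = floor((49 + 36)/66) = 1.
  m_3 = 66*1 - 36 = 30, d_3 = (2418 - 30^2)/66 = 1518/66 = 23, a_3 = floor((49 + 30)/23) = 3.
  m_4 = 23*3 - 30 = 39, d_4 = (2418 - 39^2)/23 = 897/23 = 39, a_4 = floor((49 + 39)/39) = 2.
  m_5 = 39*2 - 39 = 39, d_5 = (2418 - 39^2)/39 = 897/39 = 23, a_5 = floor((49 + 39)/23) = 3.
  m_6 = 23*3 - 39 = 30, d_6 = (2418 - 30^2)/23 = 1518/23 = 66, a_6 = floor((49 + 30)/66) = 1.
  m_7 = 66*1 - 30 = 36, d_7 = (2418 - 36^2)/66 = 1122/66 = 17, a_7 = floor((49 + 36)/17) = 5.
  m_8 = 17*5 - 36 = 49, d_8 = (2418 - 49^2)/17 = 17/17 = 1, a_8 = floor((49 + 49)/1) = 98.
  m_9 = 1*98 - 49 = 49, d_9 = (2418 - 49^2)/1 = 17/1 = 17: (m_9, d_9) = (m_1, d_1) = (49, 17), so from here the quotients repeat a_1, ..., a_8; the period length is 8.
Hence the expansion of sqrt(2418) is a_0 = 49 followed by the repeating block 5, 1, 3, 2, 3, 1, 5, 98 (period 8).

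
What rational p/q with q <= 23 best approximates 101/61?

Expand x = 101/61 as a continued fraction with the Euclidean algorithm:
  101 = 1*61 + 40, so a_0 = 1.
  61 = 1*40 + 21, so a_1 = 1.
  40 = 1*21 + 19, so a_2 = 1.
  21 = 1*19 + 2, so a_3 = 1.
  19 = 9*2 + 1, so a_4 = 9.
  2 = 2*1 + 0, so a_5 = 2.
so x = [1; 1, 1, 1, 9, 2].
Convergents (p_i = a_i*p_{i-1} + p_{i-2}, q_i = a_i*q_{i-1} + q_{i-2} with p_{-2}=0, p_{-1}=1, q_{-2}=1, q_{-1}=0), until the denominator exceeds 23:
  i=0: a_0=1, p_0 = 1*1 + 0 = 1, q_0 = 1*0 + 1 = 1.
  i=1: a_1=1, p_1 = 1*1 + 1 = 2, q_1 = 1*1 + 0 = 1.
  i=2: a_2=1, p_2 = 1*2 + 1 = 3, q_2 = 1*1 + 1 = 2.
  i=3: a_3=1, p_3 = 1*3 + 2 = 5, q_3 = 1*2 + 1 = 3.
  i=4: a_4=9, p_4 = 9*5 + 3 = 48, q_4 = 9*3 + 2 = 29.
q_4 = 29 > 23, so the last convergent with denominator <= 23 is p_3/q_3 = 5/3.
The closest fraction with denominator <= 23 is either p_3/q_3 or the intermediate fraction (k*p_3 + p_2)/(k*q_3 + q_2) with the largest k >= 1 whose denominator stays <= 23; these approach x as k grows, and every other convergent or intermediate fraction in range is farther away.
Largest k: floor((23 - q_2)/q_3) = floor((23 - 2)/3) = 7.
That gives (7*5 + 3)/(7*3 + 2) = 38/23.
Compare the errors: |x - 5/3| = |101*3 - 5*61|/(61*3) = 2/183, and |x - 38/23| = |101*23 - 38*61|/(61*23) = 5/1403.
Cross-multiplying, 5*183 = 915 < 2806 = 2*1403, so 5/1403 is smaller: the intermediate fraction 38/23 is closer to x than 5/3.

38/23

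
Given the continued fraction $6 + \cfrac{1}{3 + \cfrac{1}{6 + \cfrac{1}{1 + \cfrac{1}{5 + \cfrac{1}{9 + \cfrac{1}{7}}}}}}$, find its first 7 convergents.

6/1, 19/3, 120/19, 139/22, 815/129, 7474/1183, 53133/8410

Using the convergent recurrence p_i = a_i*p_{i-1} + p_{i-2}, q_i = a_i*q_{i-1} + q_{i-2} with p_{-2}=0, p_{-1}=1, q_{-2}=1, q_{-1}=0:
  i=0: a_0=6, p_0 = 6*1 + 0 = 6, q_0 = 6*0 + 1 = 1.
  i=1: a_1=3, p_1 = 3*6 + 1 = 19, q_1 = 3*1 + 0 = 3.
  i=2: a_2=6, p_2 = 6*19 + 6 = 120, q_2 = 6*3 + 1 = 19.
  i=3: a_3=1, p_3 = 1*120 + 19 = 139, q_3 = 1*19 + 3 = 22.
  i=4: a_4=5, p_4 = 5*139 + 120 = 815, q_4 = 5*22 + 19 = 129.
  i=5: a_5=9, p_5 = 9*815 + 139 = 7474, q_5 = 9*129 + 22 = 1183.
  i=6: a_6=7, p_6 = 7*7474 + 815 = 53133, q_6 = 7*1183 + 129 = 8410.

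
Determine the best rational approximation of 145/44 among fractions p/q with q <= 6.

10/3

Expand x = 145/44 as a continued fraction with the Euclidean algorithm:
  145 = 3*44 + 13, so a_0 = 3.
  44 = 3*13 + 5, so a_1 = 3.
  13 = 2*5 + 3, so a_2 = 2.
  5 = 1*3 + 2, so a_3 = 1.
  3 = 1*2 + 1, so a_4 = 1.
  2 = 2*1 + 0, so a_5 = 2.
so x = [3; 3, 2, 1, 1, 2].
Convergents (p_i = a_i*p_{i-1} + p_{i-2}, q_i = a_i*q_{i-1} + q_{i-2} with p_{-2}=0, p_{-1}=1, q_{-2}=1, q_{-1}=0), until the denominator exceeds 6:
  i=0: a_0=3, p_0 = 3*1 + 0 = 3, q_0 = 3*0 + 1 = 1.
  i=1: a_1=3, p_1 = 3*3 + 1 = 10, q_1 = 3*1 + 0 = 3.
  i=2: a_2=2, p_2 = 2*10 + 3 = 23, q_2 = 2*3 + 1 = 7.
q_2 = 7 > 6, so the last convergent with denominator <= 6 is p_1/q_1 = 10/3.
The closest fraction with denominator <= 6 is either p_1/q_1 or the intermediate fraction (k*p_1 + p_0)/(k*q_1 + q_0) with the largest k >= 1 whose denominator stays <= 6; these approach x as k grows, and every other convergent or intermediate fraction in range is farther away.
Largest k: floor((6 - q_0)/q_1) = floor((6 - 1)/3) = 1.
That gives (1*10 + 3)/(1*3 + 1) = 13/4.
Compare the errors: |x - 10/3| = |145*3 - 10*44|/(44*3) = 5/132, and |x - 13/4| = |145*4 - 13*44|/(44*4) = 8/176.
Cross-multiplying, 5*176 = 880 < 1056 = 8*132, so 5/132 is smaller: the convergent 10/3 is closer to x than 13/4.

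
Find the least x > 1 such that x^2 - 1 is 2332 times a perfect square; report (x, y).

(x, y) = (8429543, 174558)

First expand sqrt(2332) as a continued fraction. With x_i = (sqrt(2332) + m_i)/d_i and (m_0, d_0) = (0, 1): a_0 = floor(sqrt(2332)) = 48, since 48^2 = 2304 <= 2332 < 2401 = 49^2.
Iterate m_{i+1} = d_i*a_i - m_i, d_{i+1} = (2332 - m_{i+1}^2)/d_i, a_{i+1} = floor((a_0 + m_{i+1})/d_{i+1}):
  m_1 = 1*48 - 0 = 48, d_1 = (2332 - 48^2)/1 = 28/1 = 28, a_1 = floor((48 + 48)/28) = 3.
  m_2 = 28*3 - 48 = 36, d_2 = (2332 - 36^2)/28 = 1036/28 = 37, a_2 = floor((48 + 36)/37) = 2.
  m_3 = 37*2 - 36 = 38, d_3 = (2332 - 38^2)/37 = 888/37 = 24, a_3 = floor((48 + 38)/24) = 3.
  m_4 = 24*3 - 38 = 34, d_4 = (2332 - 34^2)/24 = 1176/24 = 49, a_4 = floor((48 + 34)/49) = 1.
  m_5 = 49*1 - 34 = 15, d_5 = (2332 - 15^2)/49 = 2107/49 = 43, a_5 = floor((48 + 15)/43) = 1.
  m_6 = 43*1 - 15 = 28, d_6 = (2332 - 28^2)/43 = 1548/43 = 36, a_6 = floor((48 + 28)/36) = 2.
  m_7 = 36*2 - 28 = 44, d_7 = (2332 - 44^2)/36 = 396/36 = 11, a_7 = floor((48 + 44)/11) = 8.
  m_8 = 11*8 - 44 = 44, d_8 = (2332 - 44^2)/11 = 396/11 = 36, a_8 = floor((48 + 44)/36) = 2.
  m_9 = 36*2 - 44 = 28, d_9 = (2332 - 28^2)/36 = 1548/36 = 43, a_9 = floor((48 + 28)/43) = 1.
  m_10 = 43*1 - 28 = 15, d_10 = (2332 - 15^2)/43 = 2107/43 = 49, a_10 = floor((48 + 15)/49) = 1.
  m_11 = 49*1 - 15 = 34, d_11 = (2332 - 34^2)/49 = 1176/49 = 24, a_11 = floor((48 + 34)/24) = 3.
  m_12 = 24*3 - 34 = 38, d_12 = (2332 - 38^2)/24 = 888/24 = 37, a_12 = floor((48 + 38)/37) = 2.
  m_13 = 37*2 - 38 = 36, d_13 = (2332 - 36^2)/37 = 1036/37 = 28, a_13 = floor((48 + 36)/28) = 3.
  m_14 = 28*3 - 36 = 48, d_14 = (2332 - 48^2)/28 = 28/28 = 1, a_14 = floor((48 + 48)/1) = 96.
  m_15 = 1*96 - 48 = 48, d_15 = (2332 - 48^2)/1 = 28/1 = 28: (m_15, d_15) = (m_1, d_1) = (48, 28), so from here the quotients repeat a_1, ..., a_14; the period length is 14.
So sqrt(2332) = [48; (3, 2, 3, 1, 1, 2, 8, 2, 1, 1, 3, 2, 3, 96)] with period length k = 14.
k is even, so the fundamental solution of x^2 - 2332y^2 = 1 is (p_{k-1}, q_{k-1}) = (p_13, q_13); compute convergents through index 13.
Convergents (p_i = a_i*p_{i-1} + p_{i-2}, q_i = a_i*q_{i-1} + q_{i-2} with p_{-2}=0, p_{-1}=1, q_{-2}=1, q_{-1}=0):
  i=0: a_0=48, p_0 = 48*1 + 0 = 48, q_0 = 48*0 + 1 = 1.
  i=1: a_1=3, p_1 = 3*48 + 1 = 145, q_1 = 3*1 + 0 = 3.
  i=2: a_2=2, p_2 = 2*145 + 48 = 338, q_2 = 2*3 + 1 = 7.
  i=3: a_3=3, p_3 = 3*338 + 145 = 1159, q_3 = 3*7 + 3 = 24.
  i=4: a_4=1, p_4 = 1*1159 + 338 = 1497, q_4 = 1*24 + 7 = 31.
  i=5: a_5=1, p_5 = 1*1497 + 1159 = 2656, q_5 = 1*31 + 24 = 55.
  i=6: a_6=2, p_6 = 2*2656 + 1497 = 6809, q_6 = 2*55 + 31 = 141.
  i=7: a_7=8, p_7 = 8*6809 + 2656 = 57128, q_7 = 8*141 + 55 = 1183.
  i=8: a_8=2, p_8 = 2*57128 + 6809 = 121065, q_8 = 2*1183 + 141 = 2507.
  i=9: a_9=1, p_9 = 1*121065 + 57128 = 178193, q_9 = 1*2507 + 1183 = 3690.
  i=10: a_10=1, p_10 = 1*178193 + 121065 = 299258, q_10 = 1*3690 + 2507 = 6197.
  i=11: a_11=3, p_11 = 3*299258 + 178193 = 1075967, q_11 = 3*6197 + 3690 = 22281.
  i=12: a_12=2, p_12 = 2*1075967 + 299258 = 2451192, q_12 = 2*22281 + 6197 = 50759.
  i=13: a_13=3, p_13 = 3*2451192 + 1075967 = 8429543, q_13 = 3*50759 + 22281 = 174558.
Check: 8429543^2 - 2332*174558^2 = 71057195188849 - 71057195188848 = 1, so (x, y) = (8429543, 174558) solves the equation, and by the theorem it is the least positive solution.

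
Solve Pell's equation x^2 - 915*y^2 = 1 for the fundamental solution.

(x, y) = (121, 4)

First expand sqrt(915) as a continued fraction. With x_i = (sqrt(915) + m_i)/d_i and (m_0, d_0) = (0, 1): a_0 = floor(sqrt(915)) = 30, since 30^2 = 900 <= 915 < 961 = 31^2.
Iterate m_{i+1} = d_i*a_i - m_i, d_{i+1} = (915 - m_{i+1}^2)/d_i, a_{i+1} = floor((a_0 + m_{i+1})/d_{i+1}):
  m_1 = 1*30 - 0 = 30, d_1 = (915 - 30^2)/1 = 15/1 = 15, a_1 = floor((30 + 30)/15) = 4.
  m_2 = 15*4 - 30 = 30, d_2 = (915 - 30^2)/15 = 15/15 = 1, a_2 = floor((30 + 30)/1) = 60.
  m_3 = 1*60 - 30 = 30, d_3 = (915 - 30^2)/1 = 15/1 = 15: (m_3, d_3) = (m_1, d_1) = (30, 15), so from here the quotients repeat a_1, a_2; the period length is 2.
So sqrt(915) = [30; (4, 60)] with period length k = 2.
k is even, so the fundamental solution of x^2 - 915y^2 = 1 is (p_{k-1}, q_{k-1}) = (p_1, q_1); compute convergents through index 1.
Convergents (p_i = a_i*p_{i-1} + p_{i-2}, q_i = a_i*q_{i-1} + q_{i-2} with p_{-2}=0, p_{-1}=1, q_{-2}=1, q_{-1}=0):
  i=0: a_0=30, p_0 = 30*1 + 0 = 30, q_0 = 30*0 + 1 = 1.
  i=1: a_1=4, p_1 = 4*30 + 1 = 121, q_1 = 4*1 + 0 = 4.
Check: 121^2 - 915*4^2 = 14641 - 14640 = 1, so (x, y) = (121, 4) solves the equation, and by the theorem it is the least positive solution.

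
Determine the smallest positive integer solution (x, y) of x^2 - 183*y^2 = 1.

(x, y) = (487, 36)

First expand sqrt(183) as a continued fraction. With x_i = (sqrt(183) + m_i)/d_i and (m_0, d_0) = (0, 1): a_0 = floor(sqrt(183)) = 13, since 13^2 = 169 <= 183 < 196 = 14^2.
Iterate m_{i+1} = d_i*a_i - m_i, d_{i+1} = (183 - m_{i+1}^2)/d_i, a_{i+1} = floor((a_0 + m_{i+1})/d_{i+1}):
  m_1 = 1*13 - 0 = 13, d_1 = (183 - 13^2)/1 = 14/1 = 14, a_1 = floor((13 + 13)/14) = 1.
  m_2 = 14*1 - 13 = 1, d_2 = (183 - 1^2)/14 = 182/14 = 13, a_2 = floor((13 + 1)/13) = 1.
  m_3 = 13*1 - 1 = 12, d_3 = (183 - 12^2)/13 = 39/13 = 3, a_3 = floor((13 + 12)/3) = 8.
  m_4 = 3*8 - 12 = 12, d_4 = (183 - 12^2)/3 = 39/3 = 13, a_4 = floor((13 + 12)/13) = 1.
  m_5 = 13*1 - 12 = 1, d_5 = (183 - 1^2)/13 = 182/13 = 14, a_5 = floor((13 + 1)/14) = 1.
  m_6 = 14*1 - 1 = 13, d_6 = (183 - 13^2)/14 = 14/14 = 1, a_6 = floor((13 + 13)/1) = 26.
  m_7 = 1*26 - 13 = 13, d_7 = (183 - 13^2)/1 = 14/1 = 14: (m_7, d_7) = (m_1, d_1) = (13, 14), so from here the quotients repeat a_1, ..., a_6; the period length is 6.
So sqrt(183) = [13; (1, 1, 8, 1, 1, 26)] with period length k = 6.
k is even, so the fundamental solution of x^2 - 183y^2 = 1 is (p_{k-1}, q_{k-1}) = (p_5, q_5); compute convergents through index 5.
Convergents (p_i = a_i*p_{i-1} + p_{i-2}, q_i = a_i*q_{i-1} + q_{i-2} with p_{-2}=0, p_{-1}=1, q_{-2}=1, q_{-1}=0):
  i=0: a_0=13, p_0 = 13*1 + 0 = 13, q_0 = 13*0 + 1 = 1.
  i=1: a_1=1, p_1 = 1*13 + 1 = 14, q_1 = 1*1 + 0 = 1.
  i=2: a_2=1, p_2 = 1*14 + 13 = 27, q_2 = 1*1 + 1 = 2.
  i=3: a_3=8, p_3 = 8*27 + 14 = 230, q_3 = 8*2 + 1 = 17.
  i=4: a_4=1, p_4 = 1*230 + 27 = 257, q_4 = 1*17 + 2 = 19.
  i=5: a_5=1, p_5 = 1*257 + 230 = 487, q_5 = 1*19 + 17 = 36.
Check: 487^2 - 183*36^2 = 237169 - 237168 = 1, so (x, y) = (487, 36) solves the equation, and by the theorem it is the least positive solution.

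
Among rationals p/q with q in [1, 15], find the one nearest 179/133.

19/14

Expand x = 179/133 as a continued fraction with the Euclidean algorithm:
  179 = 1*133 + 46, so a_0 = 1.
  133 = 2*46 + 41, so a_1 = 2.
  46 = 1*41 + 5, so a_2 = 1.
  41 = 8*5 + 1, so a_3 = 8.
  5 = 5*1 + 0, so a_4 = 5.
so x = [1; 2, 1, 8, 5].
Convergents (p_i = a_i*p_{i-1} + p_{i-2}, q_i = a_i*q_{i-1} + q_{i-2} with p_{-2}=0, p_{-1}=1, q_{-2}=1, q_{-1}=0), until the denominator exceeds 15:
  i=0: a_0=1, p_0 = 1*1 + 0 = 1, q_0 = 1*0 + 1 = 1.
  i=1: a_1=2, p_1 = 2*1 + 1 = 3, q_1 = 2*1 + 0 = 2.
  i=2: a_2=1, p_2 = 1*3 + 1 = 4, q_2 = 1*2 + 1 = 3.
  i=3: a_3=8, p_3 = 8*4 + 3 = 35, q_3 = 8*3 + 2 = 26.
q_3 = 26 > 15, so the last convergent with denominator <= 15 is p_2/q_2 = 4/3.
The closest fraction with denominator <= 15 is either p_2/q_2 or the intermediate fraction (k*p_2 + p_1)/(k*q_2 + q_1) with the largest k >= 1 whose denominator stays <= 15; these approach x as k grows, and every other convergent or intermediate fraction in range is farther away.
Largest k: floor((15 - q_1)/q_2) = floor((15 - 2)/3) = 4.
That gives (4*4 + 3)/(4*3 + 2) = 19/14.
Compare the errors: |x - 4/3| = |179*3 - 4*133|/(133*3) = 5/399, and |x - 19/14| = |179*14 - 19*133|/(133*14) = 21/1862.
Cross-multiplying, 21*399 = 8379 < 9310 = 5*1862, so 21/1862 is smaller: the intermediate fraction 19/14 is closer to x than 4/3.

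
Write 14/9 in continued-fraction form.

[1; 1, 1, 4]

Run the Euclidean algorithm on 14 and 9; the successive quotients are the partial quotients a_0, a_1, ... (each step inverts the fractional part left over by the previous one):
  14 = 1*9 + 5, so a_0 = 1.
  9 = 1*5 + 4, so a_1 = 1.
  5 = 1*4 + 1, so a_2 = 1.
  4 = 4*1 + 0, so a_3 = 4.
The remainder reaches 0 after 4 divisions, so the expansion has 4 partial quotients, read off in order.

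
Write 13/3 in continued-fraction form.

Run the Euclidean algorithm on 13 and 3; the successive quotients are the partial quotients a_0, a_1, ... (each step inverts the fractional part left over by the previous one):
  13 = 4*3 + 1, so a_0 = 4.
  3 = 3*1 + 0, so a_1 = 3.
The remainder reaches 0 after 2 divisions, so the expansion has 2 partial quotients, read off in order.

[4; 3]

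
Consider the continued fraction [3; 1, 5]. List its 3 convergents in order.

3/1, 4/1, 23/6

Using the convergent recurrence p_i = a_i*p_{i-1} + p_{i-2}, q_i = a_i*q_{i-1} + q_{i-2} with p_{-2}=0, p_{-1}=1, q_{-2}=1, q_{-1}=0:
  i=0: a_0=3, p_0 = 3*1 + 0 = 3, q_0 = 3*0 + 1 = 1.
  i=1: a_1=1, p_1 = 1*3 + 1 = 4, q_1 = 1*1 + 0 = 1.
  i=2: a_2=5, p_2 = 5*4 + 3 = 23, q_2 = 5*1 + 1 = 6.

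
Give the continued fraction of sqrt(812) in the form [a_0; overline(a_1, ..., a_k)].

Write x_i = (sqrt(812) + m_i)/d_i with (m_0, d_0) = (0, 1). a_0 = floor(sqrt(812)) = 28, since 28^2 = 784 <= 812 < 841 = 29^2.
Iterate m_{i+1} = d_i*a_i - m_i, d_{i+1} = (812 - m_{i+1}^2)/d_i, a_{i+1} = floor((a_0 + m_{i+1})/d_{i+1}):
  m_1 = 1*28 - 0 = 28, d_1 = (812 - 28^2)/1 = 28/1 = 28, a_1 = floor((28 + 28)/28) = 2.
  m_2 = 28*2 - 28 = 28, d_2 = (812 - 28^2)/28 = 28/28 = 1, a_2 = floor((28 + 28)/1) = 56.
  m_3 = 1*56 - 28 = 28, d_3 = (812 - 28^2)/1 = 28/1 = 28: (m_3, d_3) = (m_1, d_1) = (28, 28), so from here the quotients repeat a_1, a_2; the period length is 2.
Hence the expansion of sqrt(812) is a_0 = 28 followed by the repeating block 2, 56 (period 2).

[28; overline(2, 56)]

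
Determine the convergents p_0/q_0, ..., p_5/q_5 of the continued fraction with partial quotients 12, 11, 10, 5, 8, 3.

12/1, 133/11, 1342/111, 6843/566, 56086/4639, 175101/14483

Using the convergent recurrence p_i = a_i*p_{i-1} + p_{i-2}, q_i = a_i*q_{i-1} + q_{i-2} with p_{-2}=0, p_{-1}=1, q_{-2}=1, q_{-1}=0:
  i=0: a_0=12, p_0 = 12*1 + 0 = 12, q_0 = 12*0 + 1 = 1.
  i=1: a_1=11, p_1 = 11*12 + 1 = 133, q_1 = 11*1 + 0 = 11.
  i=2: a_2=10, p_2 = 10*133 + 12 = 1342, q_2 = 10*11 + 1 = 111.
  i=3: a_3=5, p_3 = 5*1342 + 133 = 6843, q_3 = 5*111 + 11 = 566.
  i=4: a_4=8, p_4 = 8*6843 + 1342 = 56086, q_4 = 8*566 + 111 = 4639.
  i=5: a_5=3, p_5 = 3*56086 + 6843 = 175101, q_5 = 3*4639 + 566 = 14483.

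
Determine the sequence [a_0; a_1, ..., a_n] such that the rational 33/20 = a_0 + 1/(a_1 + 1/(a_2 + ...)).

[1; 1, 1, 1, 6]

Run the Euclidean algorithm on 33 and 20; the successive quotients are the partial quotients a_0, a_1, ... (each step inverts the fractional part left over by the previous one):
  33 = 1*20 + 13, so a_0 = 1.
  20 = 1*13 + 7, so a_1 = 1.
  13 = 1*7 + 6, so a_2 = 1.
  7 = 1*6 + 1, so a_3 = 1.
  6 = 6*1 + 0, so a_4 = 6.
The remainder reaches 0 after 5 divisions, so the expansion has 5 partial quotients, read off in order.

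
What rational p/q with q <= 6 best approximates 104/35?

Expand x = 104/35 as a continued fraction with the Euclidean algorithm:
  104 = 2*35 + 34, so a_0 = 2.
  35 = 1*34 + 1, so a_1 = 1.
  34 = 34*1 + 0, so a_2 = 34.
so x = [2; 1, 34].
Convergents (p_i = a_i*p_{i-1} + p_{i-2}, q_i = a_i*q_{i-1} + q_{i-2} with p_{-2}=0, p_{-1}=1, q_{-2}=1, q_{-1}=0), until the denominator exceeds 6:
  i=0: a_0=2, p_0 = 2*1 + 0 = 2, q_0 = 2*0 + 1 = 1.
  i=1: a_1=1, p_1 = 1*2 + 1 = 3, q_1 = 1*1 + 0 = 1.
  i=2: a_2=34, p_2 = 34*3 + 2 = 104, q_2 = 34*1 + 1 = 35.
q_2 = 35 > 6, so the last convergent with denominator <= 6 is p_1/q_1 = 3/1.
The closest fraction with denominator <= 6 is either p_1/q_1 or the intermediate fraction (k*p_1 + p_0)/(k*q_1 + q_0) with the largest k >= 1 whose denominator stays <= 6; these approach x as k grows, and every other convergent or intermediate fraction in range is farther away.
Largest k: floor((6 - q_0)/q_1) = floor((6 - 1)/1) = 5.
That gives (5*3 + 2)/(5*1 + 1) = 17/6.
Compare the errors: |x - 3/1| = |104*1 - 3*35|/(35*1) = 1/35, and |x - 17/6| = |104*6 - 17*35|/(35*6) = 29/210.
Cross-multiplying, 1*210 = 210 < 1015 = 29*35, so 1/35 is smaller: the convergent 3/1 is closer to x than 17/6.

3/1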